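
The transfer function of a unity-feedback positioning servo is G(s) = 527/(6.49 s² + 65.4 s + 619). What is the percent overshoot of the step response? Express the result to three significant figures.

%OS ≈ 15.1%

Dividing through by 6.49: denominator becomes s² + 10.08 s + 95.38.
So ω_n = √95.38 = 9.77 rad/s and ζ = 10.08/(2·9.77) = 0.516.
Overshoot: exp(−π·0.516/√(1−0.516²)) = 0.151, i.e. 15.1%.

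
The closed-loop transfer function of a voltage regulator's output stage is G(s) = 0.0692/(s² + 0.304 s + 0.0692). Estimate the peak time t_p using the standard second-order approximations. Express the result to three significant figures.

ω_n = √0.0692 = 0.263 rad/s; ζ = 0.304/(2·0.263) = 0.578.
ω_d = 0.263·√(1 − 0.578²) = 0.215 rad/s. Then t_p = π/ω_d = 14.6 s.

t_p ≈ 14.6 s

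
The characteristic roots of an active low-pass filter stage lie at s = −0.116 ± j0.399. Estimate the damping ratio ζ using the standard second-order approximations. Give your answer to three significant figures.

The poles are at −σ ± jω_d with σ = 0.116 and ω_d = 0.399, so ω_n = √(σ²+ω_d²) = 0.416 rad/s and ζ = σ/ω_n = 0.279.

ζ ≈ 0.279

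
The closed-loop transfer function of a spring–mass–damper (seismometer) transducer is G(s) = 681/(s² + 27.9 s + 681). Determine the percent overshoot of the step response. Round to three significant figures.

%OS ≈ 13.7%

Matching coefficients with s² + 2ζω_n s + ω_n² gives ω_n² = 681 ⇒ ω_n = 26.1 rad/s, and ζ = 27.9/(2ω_n) = 0.535.
Overshoot: exp(−π·0.535/√(1−0.535²)) = 0.137, i.e. 13.7%.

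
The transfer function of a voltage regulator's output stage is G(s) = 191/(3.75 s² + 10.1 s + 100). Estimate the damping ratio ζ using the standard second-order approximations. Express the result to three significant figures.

ζ ≈ 0.261

Dividing through by 3.75: denominator becomes s² + 2.693 s + 26.67.
So ω_n = √26.67 = 5.16 rad/s and ζ = 2.693/(2·5.16) = 0.261.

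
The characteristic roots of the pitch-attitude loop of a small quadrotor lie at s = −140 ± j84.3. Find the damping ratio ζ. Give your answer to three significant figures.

With σ = 140, ω_d = 84.3: ω_n = √(σ²+ω_d²) = 163 rad/s, ζ = σ/ω_n = 0.857.

ζ ≈ 0.857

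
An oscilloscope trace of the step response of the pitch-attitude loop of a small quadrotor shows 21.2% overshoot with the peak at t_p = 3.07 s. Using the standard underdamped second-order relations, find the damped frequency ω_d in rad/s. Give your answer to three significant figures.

ω_d ≈ 1.02 rad/s

t_p = π/ω_d, so ω_d = π/3.07 = 1.02 rad/s.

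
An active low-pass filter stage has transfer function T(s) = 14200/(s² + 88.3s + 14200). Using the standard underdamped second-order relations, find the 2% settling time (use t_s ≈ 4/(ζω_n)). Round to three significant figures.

Matching coefficients with s² + 2ζω_n s + ω_n² gives ω_n² = 14200 ⇒ ω_n = 119 rad/s, and ζ = 88.3/(2ω_n) = 0.370.
t_s ≈ 4/(ζω_n) = 4/(0.370·119) = 0.0906 s.

t_s ≈ 0.0906 s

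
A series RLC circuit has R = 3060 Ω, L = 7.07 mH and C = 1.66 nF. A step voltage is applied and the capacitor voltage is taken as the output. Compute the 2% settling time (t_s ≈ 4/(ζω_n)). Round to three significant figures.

For a series RLC circuit (capacitor voltage as output), ω_n = 1/√(LC) = 1/√(7.07 mH · 1.66 nF) = 292000 rad/s.
ζ = (R/2)·√(C/L) = (3060/2)·√(1.66 nF/7.07 mH) = 0.741.
t_s ≈ 4/(ζω_n) = 0.0000185 s.

t_s ≈ 0.0000185 s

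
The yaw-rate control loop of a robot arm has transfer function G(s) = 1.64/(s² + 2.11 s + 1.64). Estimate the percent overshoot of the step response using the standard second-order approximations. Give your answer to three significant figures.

%OS ≈ 1.04%

Matching coefficients with s² + 2ζω_n s + ω_n² gives ω_n² = 1.64 ⇒ ω_n = 1.28 rad/s, and ζ = 2.11/(2ω_n) = 0.824.
%OS = 100·exp(−πζ/√(1−ζ²)) = 1.04%.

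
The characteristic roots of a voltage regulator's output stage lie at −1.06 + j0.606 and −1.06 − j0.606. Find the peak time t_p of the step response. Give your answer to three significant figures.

t_p = π/ω_d with ω_d = 0.606 (the imaginary part), so t_p = 5.18 s.

t_p ≈ 5.18 s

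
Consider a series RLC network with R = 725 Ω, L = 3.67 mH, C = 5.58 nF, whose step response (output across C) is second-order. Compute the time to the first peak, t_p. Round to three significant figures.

For a series RLC circuit (capacitor voltage as output), ω_n = 1/√(LC) = 1/√(3.67 mH · 5.58 nF) = 221000 rad/s.
ζ = (R/2)·√(C/L) = (725/2)·√(5.58 nF/3.67 mH) = 0.447.
ω_d = 221000·√(1 − 0.447²) = 198000 rad/s. t_p = π/ω_d = 0.0000159 s.

t_p ≈ 0.0000159 s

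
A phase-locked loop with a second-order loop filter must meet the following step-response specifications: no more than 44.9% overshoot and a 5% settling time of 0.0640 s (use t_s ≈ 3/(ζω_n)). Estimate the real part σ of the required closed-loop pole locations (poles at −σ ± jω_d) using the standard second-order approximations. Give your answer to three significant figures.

The settling-time spec alone fixes σ = ζω_n = 3/t_s = 3/0.0640 = 46.9.
(Overshoot then fixes ζ = 0.247 and hence ω_d = σ·√(1−ζ²)/ζ = 184 rad/s.)

σ ≈ 46.9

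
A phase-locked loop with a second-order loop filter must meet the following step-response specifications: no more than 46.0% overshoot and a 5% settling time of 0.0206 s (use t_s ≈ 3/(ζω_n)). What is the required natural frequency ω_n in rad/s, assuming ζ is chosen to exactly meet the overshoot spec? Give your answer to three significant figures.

ζ = −ln(OS)/√(π² + (ln OS)²). With OS = 0.460, ln OS = −0.7765 and ζ = 0.7765/3.236 = 0.240.
Then ω_n = 3/(ζ t_s) = 3/(0.240 × 0.0206) = 607 rad/s.

ω_n ≈ 607 rad/s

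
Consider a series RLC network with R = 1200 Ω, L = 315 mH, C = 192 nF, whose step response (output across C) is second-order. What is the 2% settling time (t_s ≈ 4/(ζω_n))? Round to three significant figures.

For a series RLC circuit (capacitor voltage as output), ω_n = 1/√(LC) = 1/√(315 mH · 192 nF) = 4070 rad/s.
ζ = (R/2)·√(C/L) = (1200/2)·√(192 nF/315 mH) = 0.468.
t_s ≈ 4/(ζω_n) = 0.00210 s.

t_s ≈ 0.00210 s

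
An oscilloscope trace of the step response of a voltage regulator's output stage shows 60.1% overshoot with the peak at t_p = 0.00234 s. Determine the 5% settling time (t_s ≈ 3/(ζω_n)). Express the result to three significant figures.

t_s ≈ 0.0138 s

From the overshoot, ζ = −ln(OS)/√(π²+ln²(OS)) = 0.160.
From t_p = π/ω_d, ω_d = π/0.00234 = 1340 rad/s, so ω_n = ω_d/√(1−ζ²) = 1360 rad/s.
t_s ≈ 3/(ζω_n) = 3/(0.160·1360) = 0.0138 s.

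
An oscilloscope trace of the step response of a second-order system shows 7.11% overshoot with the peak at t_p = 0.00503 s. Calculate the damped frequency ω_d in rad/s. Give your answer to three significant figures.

ω_d ≈ 625 rad/s

t_p = π/ω_d, so ω_d = π/0.00503 = 625 rad/s.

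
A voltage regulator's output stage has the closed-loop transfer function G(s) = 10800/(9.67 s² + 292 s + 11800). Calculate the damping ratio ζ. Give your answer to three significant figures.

Dividing through by 9.67: denominator becomes s² + 30.20 s + 1220.
So ω_n = √1220 = 34.9 rad/s and ζ = 30.20/(2·34.9) = 0.432.

ζ ≈ 0.432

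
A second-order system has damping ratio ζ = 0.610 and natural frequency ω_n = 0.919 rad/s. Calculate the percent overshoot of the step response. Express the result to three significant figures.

For an underdamped second-order system, %OS = 100·exp(−πζ/√(1−ζ²)).
πζ/√(1−ζ²) = π·0.610/√(1−0.372) = 2.418, so %OS = 100·e^(−2.418) = 8.91%.

%OS ≈ 8.91%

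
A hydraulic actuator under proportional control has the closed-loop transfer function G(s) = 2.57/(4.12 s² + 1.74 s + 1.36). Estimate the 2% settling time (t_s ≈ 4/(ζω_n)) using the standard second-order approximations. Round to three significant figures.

t_s ≈ 18.9 s

Dividing through by 4.12: denominator becomes s² + 0.4223 s + 0.3301.
So ω_n = √0.3301 = 0.575 rad/s and ζ = 0.4223/(2·0.575) = 0.368.
t_s ≈ 4/(ζω_n) = 18.9 s.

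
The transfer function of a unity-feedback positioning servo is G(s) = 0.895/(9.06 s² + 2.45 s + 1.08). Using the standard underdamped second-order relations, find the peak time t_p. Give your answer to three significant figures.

t_p ≈ 9.89 s

Dividing through by 9.06: denominator becomes s² + 0.2704 s + 0.1192.
So ω_n = √0.1192 = 0.345 rad/s and ζ = 0.2704/(2·0.345) = 0.392.
ω_d = 0.345·√(1 − 0.392²) = 0.318 rad/s. t_p = π/ω_d = 9.89 s.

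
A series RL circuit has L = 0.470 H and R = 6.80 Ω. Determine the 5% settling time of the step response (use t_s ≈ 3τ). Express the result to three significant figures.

t_s ≈ 0.207 s

τ = L/R = 0.470/6.80 = 0.0691 s.
t_s ≈ 3τ = 0.207 s.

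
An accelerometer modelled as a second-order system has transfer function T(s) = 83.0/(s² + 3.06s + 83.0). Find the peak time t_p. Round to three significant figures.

ω_n = √83.0 = 9.11 rad/s; ζ = 3.06/(2·9.11) = 0.168.
ω_d = ω_n√(1−ζ²) = 8.98 rad/s. Then t_p = π/ω_d = 0.350 s.

t_p ≈ 0.350 s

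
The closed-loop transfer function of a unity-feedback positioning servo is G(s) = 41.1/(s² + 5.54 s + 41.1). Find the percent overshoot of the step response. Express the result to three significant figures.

Comparing the denominator to s² + 2ζω_n s + ω_n²: ω_n = √41.1 = 6.41 rad/s, and 2ζω_n = 5.54 so ζ = 5.54/(2·6.41) = 0.432.
%OS = 100·exp(−πζ/√(1−ζ²)) = 22.2%.

%OS ≈ 22.2%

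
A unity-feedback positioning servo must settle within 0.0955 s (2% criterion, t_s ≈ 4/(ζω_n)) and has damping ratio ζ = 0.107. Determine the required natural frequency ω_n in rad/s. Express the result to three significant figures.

ω_n ≈ 391 rad/s

Rearranging t_s ≈ 4/(ζω_n) gives ω_n = 4/(ζ·t_s) = 4/(0.107 × 0.0955) = 391 rad/s.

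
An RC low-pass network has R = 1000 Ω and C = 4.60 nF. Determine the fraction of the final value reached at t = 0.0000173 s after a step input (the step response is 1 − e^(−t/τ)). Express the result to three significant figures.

y/y_∞ ≈ 0.977

τ = RC = 1000 × 4.60 nF = 0.00000460 s.
y(t)/y_∞ = 1 − e^(−t/τ) = 1 − e^(−0.0000173/0.00000460) = 1 − e^(−3.76) = 0.977.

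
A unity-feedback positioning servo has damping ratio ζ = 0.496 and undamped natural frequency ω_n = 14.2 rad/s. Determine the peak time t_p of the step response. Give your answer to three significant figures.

The damped frequency is ω_d = ω_n√(1−ζ²) = 14.2·√(1−0.246) = 12.3 rad/s.
Peak time t_p = π/ω_d = π/12.3 = 0.255 s.

t_p ≈ 0.255 s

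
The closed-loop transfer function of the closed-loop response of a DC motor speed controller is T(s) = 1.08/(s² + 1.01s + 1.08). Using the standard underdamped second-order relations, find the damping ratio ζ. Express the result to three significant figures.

ζ ≈ 0.486

Matching coefficients with s² + 2ζω_n s + ω_n² gives ω_n² = 1.08 ⇒ ω_n = 1.04 rad/s, and ζ = 1.01/(2ω_n) = 0.486.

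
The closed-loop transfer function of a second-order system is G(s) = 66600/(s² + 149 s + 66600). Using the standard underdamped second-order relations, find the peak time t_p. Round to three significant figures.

t_p ≈ 0.0127 s

Matching coefficients with s² + 2ζω_n s + ω_n² gives ω_n² = 66600 ⇒ ω_n = 258 rad/s, and ζ = 149/(2ω_n) = 0.289.
ω_d = ω_n√(1−ζ²) = 247 rad/s. Then t_p = π/ω_d = 0.0127 s.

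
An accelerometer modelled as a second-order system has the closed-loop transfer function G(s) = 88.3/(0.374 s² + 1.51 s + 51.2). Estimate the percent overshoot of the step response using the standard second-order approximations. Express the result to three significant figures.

%OS ≈ 57.7%

Dividing through by 0.374: denominator becomes s² + 4.037 s + 136.9.
So ω_n = √136.9 = 11.7 rad/s and ζ = 4.037/(2·11.7) = 0.173.
%OS = 100 e^{−πζ/√(1−ζ²)} with ζ = 0.173 gives 57.7%.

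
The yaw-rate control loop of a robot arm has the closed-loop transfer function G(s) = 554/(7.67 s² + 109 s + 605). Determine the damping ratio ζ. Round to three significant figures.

Dividing through by 7.67: denominator becomes s² + 14.21 s + 78.88.
So ω_n = √78.88 = 8.88 rad/s and ζ = 14.21/(2·8.88) = 0.800.

ζ ≈ 0.800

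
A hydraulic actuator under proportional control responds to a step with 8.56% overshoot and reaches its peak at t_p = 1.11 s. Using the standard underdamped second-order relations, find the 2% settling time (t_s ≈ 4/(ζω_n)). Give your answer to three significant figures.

The overshoot fixes ζ = −ln(OS)/√(π²+ln²(OS)) = 0.616.
t_p = π/ω_d ⇒ ω_d = 2.83 rad/s; then ω_n = ω_d/√(1−ζ²) = 3.59 rad/s.
t_s ≈ 4/(ζω_n) = 4/(0.616·3.59) = 1.81 s.

t_s ≈ 1.81 s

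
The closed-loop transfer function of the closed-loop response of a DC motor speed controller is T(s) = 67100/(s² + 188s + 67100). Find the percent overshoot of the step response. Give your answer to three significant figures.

%OS ≈ 29.4%

Comparing the denominator to s² + 2ζω_n s + ω_n²: ω_n = √67100 = 259 rad/s, and 2ζω_n = 188 so ζ = 188/(2·259) = 0.363.
Overshoot: exp(−π·0.363/√(1−0.363²)) = 0.294, i.e. 29.4%.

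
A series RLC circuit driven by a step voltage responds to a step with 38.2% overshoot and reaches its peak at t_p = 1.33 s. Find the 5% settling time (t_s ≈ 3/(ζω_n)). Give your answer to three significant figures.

t_s ≈ 4.15 s

The overshoot fixes ζ = −ln(OS)/√(π²+ln²(OS)) = 0.293.
t_p = π/ω_d ⇒ ω_d = 2.36 rad/s; then ω_n = ω_d/√(1−ζ²) = 2.47 rad/s.
t_s ≈ 3/(ζω_n) = 3/(0.293·2.47) = 4.15 s.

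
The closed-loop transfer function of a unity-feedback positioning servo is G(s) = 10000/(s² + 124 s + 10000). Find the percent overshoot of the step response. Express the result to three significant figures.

%OS ≈ 8.35%

Matching coefficients with s² + 2ζω_n s + ω_n² gives ω_n² = 10000 ⇒ ω_n = 100 rad/s, and ζ = 124/(2ω_n) = 0.620.
Overshoot: exp(−π·0.620/√(1−0.620²)) = 0.0835, i.e. 8.35%.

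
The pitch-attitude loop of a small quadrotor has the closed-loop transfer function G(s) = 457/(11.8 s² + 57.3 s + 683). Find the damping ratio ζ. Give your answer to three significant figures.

ζ ≈ 0.319

Dividing through by 11.8: denominator becomes s² + 4.856 s + 57.88.
So ω_n = √57.88 = 7.61 rad/s and ζ = 4.856/(2·7.61) = 0.319.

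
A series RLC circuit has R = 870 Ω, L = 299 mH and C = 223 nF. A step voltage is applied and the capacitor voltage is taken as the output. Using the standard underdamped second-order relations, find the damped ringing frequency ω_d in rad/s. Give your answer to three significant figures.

For a series RLC circuit (capacitor voltage as output), ω_n = 1/√(LC) = 1/√(299 mH · 223 nF) = 3870 rad/s.
ζ = (R/2)·√(C/L) = (870/2)·√(223 nF/299 mH) = 0.376.
ω_d = 3870·√(1 − 0.376²) = 3590 rad/s.

ω_d ≈ 3590 rad/s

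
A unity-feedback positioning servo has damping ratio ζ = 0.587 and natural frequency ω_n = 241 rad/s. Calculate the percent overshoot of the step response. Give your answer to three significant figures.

%OS ≈ 10.3%

For an underdamped second-order system, %OS = 100·exp(−πζ/√(1−ζ²)).
πζ/√(1−ζ²) = π·0.587/√(1−0.345) = 2.278, so %OS = 100·e^(−2.278) = 10.3%.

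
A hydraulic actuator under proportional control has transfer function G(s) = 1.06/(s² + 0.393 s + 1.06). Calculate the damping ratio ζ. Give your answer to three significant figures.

ζ ≈ 0.191

ω_n = √1.06 = 1.03 rad/s; ζ = 0.393/(2·1.03) = 0.191.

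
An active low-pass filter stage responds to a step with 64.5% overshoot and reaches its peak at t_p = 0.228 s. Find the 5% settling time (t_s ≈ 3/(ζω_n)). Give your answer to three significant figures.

t_s ≈ 1.56 s

From the overshoot, ζ = −ln(OS)/√(π²+ln²(OS)) = 0.138.
t_p = π/ω_d ⇒ ω_d = 13.8 rad/s; then ω_n = ω_d/√(1−ζ²) = 13.9 rad/s.
t_s ≈ 3/(ζω_n) = 3/(0.138·13.9) = 1.56 s.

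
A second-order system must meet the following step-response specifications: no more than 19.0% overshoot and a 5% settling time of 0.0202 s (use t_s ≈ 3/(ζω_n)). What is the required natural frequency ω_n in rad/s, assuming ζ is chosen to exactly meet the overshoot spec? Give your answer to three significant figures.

ζ = −ln(OS)/√(π² + (ln OS)²). With OS = 0.190, ln OS = −1.661 and ζ = 1.661/3.554 = 0.467.
Then ω_n = 3/(ζ t_s) = 3/(0.467 × 0.0202) = 318 rad/s.

ω_n ≈ 318 rad/s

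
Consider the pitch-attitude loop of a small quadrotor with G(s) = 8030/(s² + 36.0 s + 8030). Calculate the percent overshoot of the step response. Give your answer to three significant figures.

%OS ≈ 52.5%

Matching coefficients with s² + 2ζω_n s + ω_n² gives ω_n² = 8030 ⇒ ω_n = 89.6 rad/s, and ζ = 36.0/(2ω_n) = 0.201.
%OS = 100·exp(−πζ/√(1−ζ²)) = 52.5%.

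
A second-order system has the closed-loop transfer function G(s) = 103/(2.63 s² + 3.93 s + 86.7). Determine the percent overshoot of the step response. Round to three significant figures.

Dividing through by 2.63: denominator becomes s² + 1.494 s + 32.97.
So ω_n = √32.97 = 5.74 rad/s and ζ = 1.494/(2·5.74) = 0.130.
%OS = 100·exp(−πζ/√(1−ζ²)) = 66.2%.

%OS ≈ 66.2%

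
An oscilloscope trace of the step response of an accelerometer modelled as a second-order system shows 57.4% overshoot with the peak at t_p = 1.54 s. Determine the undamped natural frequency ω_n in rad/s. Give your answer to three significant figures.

ζ from %OS: ζ = |ln 0.574|/√(π²+ln²0.574) = 0.174.
t_p = π/ω_d ⇒ ω_d = 2.04 rad/s; then ω_n = ω_d/√(1−ζ²) = 2.07 rad/s.

ω_n ≈ 2.07 rad/s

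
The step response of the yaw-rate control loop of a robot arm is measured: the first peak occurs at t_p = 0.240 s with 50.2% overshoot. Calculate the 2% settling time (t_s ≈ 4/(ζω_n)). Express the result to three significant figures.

The overshoot fixes ζ = −ln(OS)/√(π²+ln²(OS)) = 0.214.
t_p = π/ω_d ⇒ ω_d = 13.1 rad/s; then ω_n = ω_d/√(1−ζ²) = 13.4 rad/s.
t_s ≈ 4/(ζω_n) = 4/(0.214·13.4) = 1.39 s.

t_s ≈ 1.39 s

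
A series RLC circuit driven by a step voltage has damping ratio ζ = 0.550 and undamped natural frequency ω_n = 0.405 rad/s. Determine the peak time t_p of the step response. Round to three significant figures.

The damped frequency is ω_d = ω_n√(1−ζ²) = 0.405·√(1−0.303) = 0.338 rad/s.
Peak time t_p = π/ω_d = π/0.338 = 9.29 s.

t_p ≈ 9.29 s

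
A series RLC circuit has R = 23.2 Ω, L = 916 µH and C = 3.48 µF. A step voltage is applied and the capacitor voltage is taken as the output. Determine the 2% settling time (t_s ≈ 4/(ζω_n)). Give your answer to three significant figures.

t_s ≈ 0.000316 s

For a series RLC circuit (capacitor voltage as output), ω_n = 1/√(LC) = 1/√(916 µH · 3.48 µF) = 17700 rad/s.
ζ = (R/2)·√(C/L) = (23.2/2)·√(3.48 µF/916 µH) = 0.715.
t_s ≈ 4/(ζω_n) = 0.000316 s.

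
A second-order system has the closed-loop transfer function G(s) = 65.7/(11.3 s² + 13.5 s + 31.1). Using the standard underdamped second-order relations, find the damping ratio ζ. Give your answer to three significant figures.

Dividing through by 11.3: denominator becomes s² + 1.195 s + 2.752.
So ω_n = √2.752 = 1.66 rad/s and ζ = 1.195/(2·1.66) = 0.360.

ζ ≈ 0.360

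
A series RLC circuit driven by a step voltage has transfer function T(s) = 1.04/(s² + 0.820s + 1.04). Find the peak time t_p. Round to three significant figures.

Comparing the denominator to s² + 2ζω_n s + ω_n²: ω_n = √1.04 = 1.02 rad/s, and 2ζω_n = 0.820 so ζ = 0.820/(2·1.02) = 0.402.
The damped frequency ω_d = ω_n√(1−ζ²) = 0.934 rad/s. Then t_p = π/ω_d = 3.36 s.

t_p ≈ 3.36 s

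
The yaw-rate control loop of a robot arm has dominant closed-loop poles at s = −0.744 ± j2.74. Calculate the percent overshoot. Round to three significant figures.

The poles are at −σ ± jω_d with σ = 0.744 and ω_d = 2.74, so ω_n = √(σ²+ω_d²) = 2.84 rad/s and ζ = σ/ω_n = 0.262.
%OS = 100·exp(−πζ/√(1−ζ²)) = 42.6%.

%OS ≈ 42.6%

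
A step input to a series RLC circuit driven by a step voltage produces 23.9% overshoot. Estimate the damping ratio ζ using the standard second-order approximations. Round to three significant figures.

ζ = −ln(OS)/√(π² + (ln OS)²). With OS = 0.239, ln OS = −1.431 and ζ = 1.431/3.452 = 0.415.

ζ ≈ 0.415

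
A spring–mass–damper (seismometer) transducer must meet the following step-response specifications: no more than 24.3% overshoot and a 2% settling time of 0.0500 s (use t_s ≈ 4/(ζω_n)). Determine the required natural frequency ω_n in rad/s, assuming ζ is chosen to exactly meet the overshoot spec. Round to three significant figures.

ω_n ≈ 195 rad/s

From %OS = 100·exp(−πζ/√(1−ζ²)), invert to get ζ = −ln(OS)/√(π² + ln²(OS)) with OS = 0.243.
−ln 0.243 = 1.415, so ζ = 1.415/√(π² + 2.001) = 0.411.
From t_s ≈ 4/(ζω_n): ω_n = 4/(ζ·t_s) = 4/(0.411·0.0500) = 195 rad/s.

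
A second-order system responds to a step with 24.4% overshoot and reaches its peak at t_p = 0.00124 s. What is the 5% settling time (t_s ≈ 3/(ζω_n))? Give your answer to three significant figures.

ζ from %OS: ζ = |ln 0.244|/√(π²+ln²0.244) = 0.410.
From t_p = π/ω_d, ω_d = π/0.00124 = 2530 rad/s, so ω_n = ω_d/√(1−ζ²) = 2780 rad/s.
t_s ≈ 3/(ζω_n) = 3/(0.410·2780) = 0.00264 s.

t_s ≈ 0.00264 s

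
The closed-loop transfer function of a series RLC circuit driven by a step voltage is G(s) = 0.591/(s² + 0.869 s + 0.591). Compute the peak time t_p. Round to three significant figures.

t_p ≈ 4.95 s

ω_n = √0.591 = 0.769 rad/s; ζ = 0.869/(2·0.769) = 0.565.
The damped frequency ω_d = ω_n√(1−ζ²) = 0.634 rad/s. Then t_p = π/ω_d = 4.95 s.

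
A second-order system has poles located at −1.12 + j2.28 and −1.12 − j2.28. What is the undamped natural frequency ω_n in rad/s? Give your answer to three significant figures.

ω_n ≈ 2.54 rad/s

With σ = 1.12, ω_d = 2.28: ω_n = √(σ²+ω_d²) = 2.54 rad/s, ζ = σ/ω_n = 0.441.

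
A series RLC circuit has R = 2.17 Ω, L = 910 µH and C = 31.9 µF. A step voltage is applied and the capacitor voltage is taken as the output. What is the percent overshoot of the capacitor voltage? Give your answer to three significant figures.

%OS ≈ 52.1%

For a series RLC circuit (capacitor voltage as output), ω_n = 1/√(LC) = 1/√(910 µH · 31.9 µF) = 5870 rad/s.
ζ = (R/2)·√(C/L) = (2.17/2)·√(31.9 µF/910 µH) = 0.203.
%OS = 100 e^{−πζ/√(1−ζ²)} with ζ = 0.203 gives 52.1%.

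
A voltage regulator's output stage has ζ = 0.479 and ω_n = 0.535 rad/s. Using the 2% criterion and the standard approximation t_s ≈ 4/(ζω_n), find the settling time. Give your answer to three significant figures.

t_s ≈ 15.6 s

t_s ≈ 4/(ζω_n) = 4/(0.479 × 0.535) = 15.6 s.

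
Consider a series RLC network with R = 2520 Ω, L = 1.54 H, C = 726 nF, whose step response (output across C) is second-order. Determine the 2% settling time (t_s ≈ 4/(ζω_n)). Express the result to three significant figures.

t_s ≈ 0.00489 s

For a series RLC circuit (capacitor voltage as output), ω_n = 1/√(LC) = 1/√(1.54 H · 726 nF) = 946 rad/s.
ζ = (R/2)·√(C/L) = (2520/2)·√(726 nF/1.54 H) = 0.865.
t_s ≈ 4/(ζω_n) = 0.00489 s.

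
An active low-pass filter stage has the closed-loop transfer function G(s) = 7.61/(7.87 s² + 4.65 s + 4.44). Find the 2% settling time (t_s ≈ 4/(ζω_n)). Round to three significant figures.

t_s ≈ 13.5 s

Dividing through by 7.87: denominator becomes s² + 0.5909 s + 0.5642.
So ω_n = √0.5642 = 0.751 rad/s and ζ = 0.5909/(2·0.751) = 0.393.
t_s ≈ 4/(ζω_n) = 13.5 s.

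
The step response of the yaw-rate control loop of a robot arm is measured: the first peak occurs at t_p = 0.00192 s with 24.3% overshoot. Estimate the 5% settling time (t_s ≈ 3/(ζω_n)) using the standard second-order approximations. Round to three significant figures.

t_s ≈ 0.00407 s

From the overshoot, ζ = −ln(OS)/√(π²+ln²(OS)) = 0.411.
t_p = π/ω_d ⇒ ω_d = 1640 rad/s; then ω_n = ω_d/√(1−ζ²) = 1790 rad/s.
t_s ≈ 3/(ζω_n) = 3/(0.411·1790) = 0.00407 s.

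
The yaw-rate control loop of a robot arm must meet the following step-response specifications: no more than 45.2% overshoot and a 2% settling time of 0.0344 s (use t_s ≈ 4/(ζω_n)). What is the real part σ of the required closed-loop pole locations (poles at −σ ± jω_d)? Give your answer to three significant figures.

σ ≈ 116

The settling-time spec alone fixes σ = ζω_n = 4/t_s = 4/0.0344 = 116.
(Overshoot then fixes ζ = 0.245 and hence ω_d = σ·√(1−ζ²)/ζ = 460 rad/s.)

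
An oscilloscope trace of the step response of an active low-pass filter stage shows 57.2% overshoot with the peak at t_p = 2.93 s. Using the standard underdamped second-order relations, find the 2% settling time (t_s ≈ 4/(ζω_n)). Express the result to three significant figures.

From the overshoot, ζ = −ln(OS)/√(π²+ln²(OS)) = 0.175.
t_p = π/ω_d ⇒ ω_d = 1.07 rad/s; then ω_n = ω_d/√(1−ζ²) = 1.09 rad/s.
t_s ≈ 4/(ζω_n) = 4/(0.175·1.09) = 21.0 s.

t_s ≈ 21.0 s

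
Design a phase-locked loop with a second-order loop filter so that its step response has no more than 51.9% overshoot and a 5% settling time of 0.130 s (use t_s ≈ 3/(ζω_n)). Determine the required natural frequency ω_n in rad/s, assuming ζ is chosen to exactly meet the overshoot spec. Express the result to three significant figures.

Inverting the overshoot relation: ζ = |ln 0.519|/√(π² + ln²0.519) = 0.204.
From t_s ≈ 3/(ζω_n): ω_n = 3/(ζ·t_s) = 3/(0.204·0.130) = 113 rad/s.

ω_n ≈ 113 rad/s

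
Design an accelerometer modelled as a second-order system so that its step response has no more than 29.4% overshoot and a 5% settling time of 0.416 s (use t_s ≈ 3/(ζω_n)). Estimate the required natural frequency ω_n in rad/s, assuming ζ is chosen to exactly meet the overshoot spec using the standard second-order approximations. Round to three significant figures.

ω_n ≈ 19.9 rad/s

Inverting the overshoot relation: ζ = |ln 0.294|/√(π² + ln²0.294) = 0.363.
Then ω_n = 3/(ζ t_s) = 3/(0.363 × 0.416) = 19.9 rad/s.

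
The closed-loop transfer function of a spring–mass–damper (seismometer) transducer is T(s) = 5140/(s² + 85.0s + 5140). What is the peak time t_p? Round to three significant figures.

ω_n = √5140 = 71.7 rad/s; ζ = 85.0/(2·71.7) = 0.593.
The damped frequency ω_d = ω_n√(1−ζ²) = 57.7 rad/s. Then t_p = π/ω_d = 0.0544 s.

t_p ≈ 0.0544 s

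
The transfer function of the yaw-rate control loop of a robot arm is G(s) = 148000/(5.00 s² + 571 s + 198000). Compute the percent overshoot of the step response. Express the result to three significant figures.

Dividing through by 5.00: denominator becomes s² + 114.2 s + 39600.
So ω_n = √39600 = 199 rad/s and ζ = 114.2/(2·199) = 0.287.
%OS = 100 e^{−πζ/√(1−ζ²)} with ζ = 0.287 gives 39.0%.

%OS ≈ 39.0%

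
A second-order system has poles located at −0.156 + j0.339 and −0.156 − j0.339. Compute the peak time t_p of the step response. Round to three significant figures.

t_p ≈ 9.27 s

t_p = π/ω_d with ω_d = 0.339 (the imaginary part), so t_p = 9.27 s.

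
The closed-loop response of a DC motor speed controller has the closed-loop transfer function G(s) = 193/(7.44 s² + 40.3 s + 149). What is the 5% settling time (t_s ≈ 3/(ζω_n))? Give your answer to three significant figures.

Dividing through by 7.44: denominator becomes s² + 5.417 s + 20.03.
So ω_n = √20.03 = 4.48 rad/s and ζ = 5.417/(2·4.48) = 0.605.
t_s ≈ 3/(ζω_n) = 1.11 s.

t_s ≈ 1.11 s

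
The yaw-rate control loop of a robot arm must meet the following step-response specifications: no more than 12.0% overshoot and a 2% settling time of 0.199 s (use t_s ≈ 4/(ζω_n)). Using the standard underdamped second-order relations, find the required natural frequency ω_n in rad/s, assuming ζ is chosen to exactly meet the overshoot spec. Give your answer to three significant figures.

ζ = −ln(OS)/√(π² + (ln OS)²). With OS = 0.120, ln OS = −2.120 and ζ = 2.120/3.790 = 0.559.
Then ω_n = 4/(ζ t_s) = 4/(0.559 × 0.199) = 35.9 rad/s.

ω_n ≈ 35.9 rad/s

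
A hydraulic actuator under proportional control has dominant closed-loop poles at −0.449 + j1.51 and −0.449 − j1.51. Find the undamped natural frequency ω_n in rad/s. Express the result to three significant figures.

The poles are at −σ ± jω_d with σ = 0.449 and ω_d = 1.51, so ω_n = √(σ²+ω_d²) = 1.58 rad/s and ζ = σ/ω_n = 0.285.

ω_n ≈ 1.58 rad/s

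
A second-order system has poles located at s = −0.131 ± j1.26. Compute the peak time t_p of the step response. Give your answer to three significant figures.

t_p ≈ 2.49 s

t_p = π/ω_d with ω_d = 1.26 (the imaginary part), so t_p = 2.49 s.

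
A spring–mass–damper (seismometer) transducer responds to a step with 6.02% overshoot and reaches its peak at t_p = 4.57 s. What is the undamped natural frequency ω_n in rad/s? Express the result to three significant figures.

From the overshoot, ζ = −ln(OS)/√(π²+ln²(OS)) = 0.667.
t_p = π/ω_d ⇒ ω_d = 0.687 rad/s; then ω_n = ω_d/√(1−ζ²) = 0.922 rad/s.

ω_n ≈ 0.922 rad/s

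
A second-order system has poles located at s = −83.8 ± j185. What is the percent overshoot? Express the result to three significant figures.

|pole| = ω_n = √(83.8² + 185²) = 203 rad/s; ζ = cos θ = σ/ω_n = 0.413.
%OS = 100·exp(−πζ/√(1−ζ²)) = 24.1%.

%OS ≈ 24.1%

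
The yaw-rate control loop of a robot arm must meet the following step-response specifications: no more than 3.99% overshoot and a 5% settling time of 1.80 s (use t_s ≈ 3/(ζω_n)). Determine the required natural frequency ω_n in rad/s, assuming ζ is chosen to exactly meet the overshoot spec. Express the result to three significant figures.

ω_n ≈ 2.33 rad/s

ζ = −ln(OS)/√(π² + (ln OS)²). With OS = 0.0399, ln OS = −3.221 and ζ = 3.221/4.500 = 0.716.
Then ω_n = 3/(ζ t_s) = 3/(0.716 × 1.80) = 2.33 rad/s.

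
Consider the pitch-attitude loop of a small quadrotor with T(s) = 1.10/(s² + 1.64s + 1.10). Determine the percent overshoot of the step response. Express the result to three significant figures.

%OS ≈ 1.95%

ω_n = √1.10 = 1.05 rad/s; ζ = 1.64/(2·1.05) = 0.782.
Overshoot: exp(−π·0.782/√(1−0.782²)) = 0.0195, i.e. 1.95%.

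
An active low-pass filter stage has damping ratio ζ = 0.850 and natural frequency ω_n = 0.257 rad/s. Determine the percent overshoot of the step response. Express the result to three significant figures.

For an underdamped second-order system, %OS = 100·exp(−πζ/√(1−ζ²)).
πζ/√(1−ζ²) = π·0.850/√(1−0.722) = 5.069, so %OS = 100·e^(−5.069) = 0.629%.

%OS ≈ 0.629%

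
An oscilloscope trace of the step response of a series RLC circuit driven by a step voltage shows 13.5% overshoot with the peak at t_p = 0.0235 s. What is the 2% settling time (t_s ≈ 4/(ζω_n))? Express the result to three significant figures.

The overshoot fixes ζ = −ln(OS)/√(π²+ln²(OS)) = 0.538.
From t_p = π/ω_d, ω_d = π/0.0235 = 134 rad/s, so ω_n = ω_d/√(1−ζ²) = 159 rad/s.
t_s ≈ 4/(ζω_n) = 4/(0.538·159) = 0.0469 s.

t_s ≈ 0.0469 s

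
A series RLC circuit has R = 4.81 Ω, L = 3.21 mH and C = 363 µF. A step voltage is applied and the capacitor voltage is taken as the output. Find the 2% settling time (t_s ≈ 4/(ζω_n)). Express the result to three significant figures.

t_s ≈ 0.00534 s

For a series RLC circuit (capacitor voltage as output), ω_n = 1/√(LC) = 1/√(3.21 mH · 363 µF) = 926 rad/s.
ζ = (R/2)·√(C/L) = (4.81/2)·√(363 µF/3.21 mH) = 0.809.
t_s ≈ 4/(ζω_n) = 0.00534 s.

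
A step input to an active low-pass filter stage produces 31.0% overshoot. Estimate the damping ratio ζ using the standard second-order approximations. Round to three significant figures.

ζ ≈ 0.349

Inverting the overshoot relation: ζ = |ln 0.310|/√(π² + ln²0.310) = 0.349.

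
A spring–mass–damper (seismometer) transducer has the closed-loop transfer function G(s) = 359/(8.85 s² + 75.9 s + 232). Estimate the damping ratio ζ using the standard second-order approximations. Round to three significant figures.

ζ ≈ 0.838

Dividing through by 8.85: denominator becomes s² + 8.576 s + 26.21.
So ω_n = √26.21 = 5.12 rad/s and ζ = 8.576/(2·5.12) = 0.838.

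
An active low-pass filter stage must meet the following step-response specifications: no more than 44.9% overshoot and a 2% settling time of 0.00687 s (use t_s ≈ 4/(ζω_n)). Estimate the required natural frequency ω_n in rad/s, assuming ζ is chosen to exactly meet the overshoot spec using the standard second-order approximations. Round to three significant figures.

ω_n ≈ 2360 rad/s

ζ = −ln(OS)/√(π² + (ln OS)²). With OS = 0.449, ln OS = −0.8007 and ζ = 0.8007/3.242 = 0.247.
Then ω_n = 4/(ζ t_s) = 4/(0.247 × 0.00687) = 2360 rad/s.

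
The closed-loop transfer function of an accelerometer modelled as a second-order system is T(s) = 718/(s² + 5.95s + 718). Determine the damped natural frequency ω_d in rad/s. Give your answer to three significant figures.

Matching coefficients with s² + 2ζω_n s + ω_n² gives ω_n² = 718 ⇒ ω_n = 26.8 rad/s, and ζ = 5.95/(2ω_n) = 0.111.
ω_d = ω_n√(1−ζ²) = 26.6 rad/s.

ω_d ≈ 26.6 rad/s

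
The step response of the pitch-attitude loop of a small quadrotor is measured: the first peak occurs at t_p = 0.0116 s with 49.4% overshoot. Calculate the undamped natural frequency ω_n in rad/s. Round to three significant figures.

ω_n ≈ 278 rad/s

ζ from %OS: ζ = |ln 0.494|/√(π²+ln²0.494) = 0.219.
From t_p = π/ω_d, ω_d = π/0.0116 = 271 rad/s, so ω_n = ω_d/√(1−ζ²) = 278 rad/s.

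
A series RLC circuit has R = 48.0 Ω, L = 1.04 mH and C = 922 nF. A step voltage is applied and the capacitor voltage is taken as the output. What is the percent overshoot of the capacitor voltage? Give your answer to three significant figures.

For a series RLC circuit (capacitor voltage as output), ω_n = 1/√(LC) = 1/√(1.04 mH · 922 nF) = 32300 rad/s.
ζ = (R/2)·√(C/L) = (48.0/2)·√(922 nF/1.04 mH) = 0.715.
%OS = 100 e^{−πζ/√(1−ζ²)} with ζ = 0.715 gives 4.04%.

%OS ≈ 4.04%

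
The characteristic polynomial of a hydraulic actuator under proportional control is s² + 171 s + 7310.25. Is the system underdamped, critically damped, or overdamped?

a² − 4b = 171² − 4·7310.25 = 0 (repeated real root); the system is critically damped.

critically damped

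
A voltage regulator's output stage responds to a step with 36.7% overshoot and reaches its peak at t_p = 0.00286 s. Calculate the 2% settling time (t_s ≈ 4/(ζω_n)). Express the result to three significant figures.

t_s ≈ 0.0114 s

ζ from %OS: ζ = |ln 0.367|/√(π²+ln²0.367) = 0.304.
From t_p = π/ω_d, ω_d = π/0.00286 = 1100 rad/s, so ω_n = ω_d/√(1−ζ²) = 1150 rad/s.
t_s ≈ 4/(ζω_n) = 4/(0.304·1150) = 0.0114 s.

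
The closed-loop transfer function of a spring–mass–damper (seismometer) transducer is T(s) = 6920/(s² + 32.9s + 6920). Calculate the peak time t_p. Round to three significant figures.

t_p ≈ 0.0385 s

ω_n = √6920 = 83.2 rad/s; ζ = 32.9/(2·83.2) = 0.198.
ω_d = 83.2·√(1 − 0.198²) = 81.5 rad/s. Then t_p = π/ω_d = 0.0385 s.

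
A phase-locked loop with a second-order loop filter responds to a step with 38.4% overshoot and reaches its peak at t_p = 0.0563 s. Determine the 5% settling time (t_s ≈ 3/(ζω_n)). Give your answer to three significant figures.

The overshoot fixes ζ = −ln(OS)/√(π²+ln²(OS)) = 0.291.
From t_p = π/ω_d, ω_d = π/0.0563 = 55.8 rad/s, so ω_n = ω_d/√(1−ζ²) = 58.3 rad/s.
t_s ≈ 3/(ζω_n) = 3/(0.291·58.3) = 0.176 s.

t_s ≈ 0.176 s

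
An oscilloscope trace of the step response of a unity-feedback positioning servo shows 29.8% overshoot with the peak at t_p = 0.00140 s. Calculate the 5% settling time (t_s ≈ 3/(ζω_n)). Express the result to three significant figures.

From the overshoot, ζ = −ln(OS)/√(π²+ln²(OS)) = 0.360.
From t_p = π/ω_d, ω_d = π/0.00140 = 2240 rad/s, so ω_n = ω_d/√(1−ζ²) = 2400 rad/s.
t_s ≈ 3/(ζω_n) = 3/(0.360·2400) = 0.00347 s.

t_s ≈ 0.00347 s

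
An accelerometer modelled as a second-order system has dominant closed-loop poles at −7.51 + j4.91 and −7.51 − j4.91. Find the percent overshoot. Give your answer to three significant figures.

The poles are at −σ ± jω_d with σ = 7.51 and ω_d = 4.91, so ω_n = √(σ²+ω_d²) = 8.97 rad/s and ζ = σ/ω_n = 0.837.
%OS = 100·exp(−πζ/√(1−ζ²)) = 0.819%.

%OS ≈ 0.819%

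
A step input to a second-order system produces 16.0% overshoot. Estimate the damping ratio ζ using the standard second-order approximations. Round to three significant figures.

Inverting the overshoot relation: ζ = |ln 0.160|/√(π² + ln²0.160) = 0.504.

ζ ≈ 0.504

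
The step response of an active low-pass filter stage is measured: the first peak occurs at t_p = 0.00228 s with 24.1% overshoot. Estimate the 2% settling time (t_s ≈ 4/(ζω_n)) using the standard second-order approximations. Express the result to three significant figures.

The overshoot fixes ζ = −ln(OS)/√(π²+ln²(OS)) = 0.413.
t_p = π/ω_d ⇒ ω_d = 1380 rad/s; then ω_n = ω_d/√(1−ζ²) = 1510 rad/s.
t_s ≈ 4/(ζω_n) = 4/(0.413·1510) = 0.00641 s.

t_s ≈ 0.00641 s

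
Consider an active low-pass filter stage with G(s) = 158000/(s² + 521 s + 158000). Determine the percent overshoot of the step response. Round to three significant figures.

ω_n = √158000 = 397 rad/s; ζ = 521/(2·397) = 0.655.
Overshoot: exp(−π·0.655/√(1−0.655²)) = 0.0655, i.e. 6.55%.

%OS ≈ 6.55%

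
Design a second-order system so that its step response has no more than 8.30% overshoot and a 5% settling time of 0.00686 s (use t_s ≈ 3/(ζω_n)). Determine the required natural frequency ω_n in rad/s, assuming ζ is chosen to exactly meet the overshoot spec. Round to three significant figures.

Inverting the overshoot relation: ζ = |ln 0.0830|/√(π² + ln²0.0830) = 0.621.
From t_s ≈ 3/(ζω_n): ω_n = 3/(ζ·t_s) = 3/(0.621·0.00686) = 704 rad/s.

ω_n ≈ 704 rad/s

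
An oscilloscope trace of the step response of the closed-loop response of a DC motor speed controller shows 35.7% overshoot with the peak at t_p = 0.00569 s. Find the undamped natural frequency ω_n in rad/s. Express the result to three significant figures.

ω_n ≈ 581 rad/s

The overshoot fixes ζ = −ln(OS)/√(π²+ln²(OS)) = 0.312.
From t_p = π/ω_d, ω_d = π/0.00569 = 552 rad/s, so ω_n = ω_d/√(1−ζ²) = 581 rad/s.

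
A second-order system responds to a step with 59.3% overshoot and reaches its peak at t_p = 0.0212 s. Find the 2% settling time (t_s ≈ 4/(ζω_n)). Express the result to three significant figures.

The overshoot fixes ζ = −ln(OS)/√(π²+ln²(OS)) = 0.164.
From t_p = π/ω_d, ω_d = π/0.0212 = 148 rad/s, so ω_n = ω_d/√(1−ζ²) = 150 rad/s.
t_s ≈ 4/(ζω_n) = 4/(0.164·150) = 0.162 s.

t_s ≈ 0.162 s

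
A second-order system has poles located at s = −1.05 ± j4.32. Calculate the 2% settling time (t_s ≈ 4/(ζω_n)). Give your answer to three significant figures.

t_s ≈ 3.81 s

For poles at −σ ± jω_d, ζω_n = σ = 1.05, so t_s ≈ 4/σ = 3.81 s.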